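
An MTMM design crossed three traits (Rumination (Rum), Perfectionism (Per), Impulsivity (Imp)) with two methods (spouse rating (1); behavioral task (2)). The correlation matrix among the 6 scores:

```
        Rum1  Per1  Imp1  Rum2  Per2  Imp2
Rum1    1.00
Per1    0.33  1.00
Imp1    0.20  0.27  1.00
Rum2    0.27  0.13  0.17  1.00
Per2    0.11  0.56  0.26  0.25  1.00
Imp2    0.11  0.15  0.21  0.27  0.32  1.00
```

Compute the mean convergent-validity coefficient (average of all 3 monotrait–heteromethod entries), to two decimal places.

Convergent values: 0.27, 0.56, 0.21; mean = 1.04/3 = 0.35.

0.35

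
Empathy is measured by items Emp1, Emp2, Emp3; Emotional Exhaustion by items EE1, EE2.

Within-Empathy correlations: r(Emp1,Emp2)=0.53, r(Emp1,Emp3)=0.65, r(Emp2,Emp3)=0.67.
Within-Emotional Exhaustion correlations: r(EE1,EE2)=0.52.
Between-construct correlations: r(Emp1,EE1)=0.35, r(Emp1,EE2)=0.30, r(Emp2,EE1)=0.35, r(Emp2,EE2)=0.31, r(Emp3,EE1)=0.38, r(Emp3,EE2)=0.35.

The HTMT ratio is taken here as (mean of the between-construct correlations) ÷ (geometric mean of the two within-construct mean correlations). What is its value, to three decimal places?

0.600

Between-construct mean = 2.04/6 = 0.3400.
Mean within-Emp = 1.85/3 = 0.6167; mean within-EE = 0.52/1 = 0.5200.
Geometric mean = √(0.6167 × 0.5200) = 0.5663.
HTMT = 0.3400 / 0.5663 = 0.600.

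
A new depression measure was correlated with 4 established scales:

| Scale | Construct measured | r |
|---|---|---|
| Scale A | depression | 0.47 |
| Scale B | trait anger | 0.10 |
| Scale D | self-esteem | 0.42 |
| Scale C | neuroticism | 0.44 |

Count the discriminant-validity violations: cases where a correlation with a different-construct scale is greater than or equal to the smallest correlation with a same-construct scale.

0

Convergent (same construct = depression): Scale A.
Smallest convergent = 0.47. Discriminant values: 0.10, 0.42, 0.44; count ≥ 0.47 → 0.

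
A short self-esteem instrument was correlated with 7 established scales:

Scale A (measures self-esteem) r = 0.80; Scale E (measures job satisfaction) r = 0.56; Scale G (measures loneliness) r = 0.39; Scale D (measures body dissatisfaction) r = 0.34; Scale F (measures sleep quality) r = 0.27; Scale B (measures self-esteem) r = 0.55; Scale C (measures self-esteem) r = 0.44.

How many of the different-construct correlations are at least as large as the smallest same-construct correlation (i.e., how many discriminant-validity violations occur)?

1

Convergent (same construct = self-esteem): Scale A, Scale B, Scale C.
Smallest convergent = 0.44. Discriminant values: 0.56, 0.39, 0.34, 0.27; count ≥ 0.44 → 1.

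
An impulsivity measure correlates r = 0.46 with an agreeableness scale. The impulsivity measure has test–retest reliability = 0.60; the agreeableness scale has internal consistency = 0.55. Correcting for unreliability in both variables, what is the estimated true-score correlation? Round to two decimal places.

r_true = r_obs / √(r_xx · r_yy) = 0.46 / √(0.60 × 0.55) = 0.46 / √0.3300 = 0.46 / 0.5745 ≈ 0.80.

0.80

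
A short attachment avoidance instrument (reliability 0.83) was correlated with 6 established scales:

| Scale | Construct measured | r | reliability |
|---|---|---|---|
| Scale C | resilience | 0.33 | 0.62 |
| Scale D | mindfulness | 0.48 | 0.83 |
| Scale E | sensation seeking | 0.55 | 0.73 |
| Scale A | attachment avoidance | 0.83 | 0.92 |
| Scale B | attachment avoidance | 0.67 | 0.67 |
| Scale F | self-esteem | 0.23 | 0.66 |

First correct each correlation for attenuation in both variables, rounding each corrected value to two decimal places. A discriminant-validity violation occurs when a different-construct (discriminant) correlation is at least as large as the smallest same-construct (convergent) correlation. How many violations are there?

0

Disattenuated r (r / √(r_scale · r_new)):
  Scale C (disc): 0.33 / √(0.62·0.83) = 0.46
  Scale D (disc): 0.48 / √(0.83·0.83) = 0.58
  Scale E (disc): 0.55 / √(0.73·0.83) = 0.71
  Scale A (conv): 0.83 / √(0.92·0.83) = 0.95
  Scale B (conv): 0.67 / √(0.67·0.83) = 0.90
  Scale F (disc): 0.23 / √(0.66·0.83) = 0.31
Smallest convergent = 0.90. Discriminant values: 0.46, 0.58, 0.71, 0.31; count ≥ 0.90 → 0.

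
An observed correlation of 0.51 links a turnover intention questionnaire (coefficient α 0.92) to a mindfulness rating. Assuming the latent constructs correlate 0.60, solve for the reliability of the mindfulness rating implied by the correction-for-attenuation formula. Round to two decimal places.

0.79

r_true = r_obs / √(r_xx · r_yy) ⇒ 0.60 = 0.51 / √(0.92 · r_yy).
√(0.92 · r_yy) = 0.51 / 0.60 = 0.8500; 0.92 · r_yy = 0.7225; r_yy = 0.7225 / 0.92 ≈ 0.79.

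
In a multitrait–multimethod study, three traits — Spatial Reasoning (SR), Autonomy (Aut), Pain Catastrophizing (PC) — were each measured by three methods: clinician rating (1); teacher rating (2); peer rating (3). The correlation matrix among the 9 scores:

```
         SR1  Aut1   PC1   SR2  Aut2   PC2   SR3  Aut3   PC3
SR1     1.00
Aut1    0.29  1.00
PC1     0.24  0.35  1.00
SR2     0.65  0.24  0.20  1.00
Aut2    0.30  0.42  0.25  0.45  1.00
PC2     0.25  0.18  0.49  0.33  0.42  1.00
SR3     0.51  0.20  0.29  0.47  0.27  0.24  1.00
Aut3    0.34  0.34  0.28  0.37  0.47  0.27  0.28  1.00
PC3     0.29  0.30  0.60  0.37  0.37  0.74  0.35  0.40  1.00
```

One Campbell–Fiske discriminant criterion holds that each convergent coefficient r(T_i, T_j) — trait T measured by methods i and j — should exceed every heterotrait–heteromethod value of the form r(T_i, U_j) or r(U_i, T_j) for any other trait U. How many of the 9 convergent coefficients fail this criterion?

1

Convergent coefficients and their comparison sets:
SR (methods 1·2): 0.65 vs {0.30, 0.24, 0.25, 0.20} → pass.
SR (methods 1·3): 0.51 vs {0.34, 0.20, 0.29, 0.29} → pass.
SR (methods 2·3): 0.47 vs {0.37, 0.27, 0.37, 0.24} → pass.
Aut (methods 1·2): 0.42 vs {0.24, 0.30, 0.18, 0.25} → pass.
Aut (methods 1·3): 0.34 vs {0.20, 0.34, 0.30, 0.28} → fail.
Aut (methods 2·3): 0.47 vs {0.27, 0.37, 0.37, 0.27} → pass.
PC (methods 1·2): 0.49 vs {0.20, 0.25, 0.25, 0.18} → pass.
PC (methods 1·3): 0.60 vs {0.29, 0.29, 0.28, 0.30} → pass.
PC (methods 2·3): 0.74 vs {0.24, 0.37, 0.27, 0.37} → pass.
1 of 9 fail.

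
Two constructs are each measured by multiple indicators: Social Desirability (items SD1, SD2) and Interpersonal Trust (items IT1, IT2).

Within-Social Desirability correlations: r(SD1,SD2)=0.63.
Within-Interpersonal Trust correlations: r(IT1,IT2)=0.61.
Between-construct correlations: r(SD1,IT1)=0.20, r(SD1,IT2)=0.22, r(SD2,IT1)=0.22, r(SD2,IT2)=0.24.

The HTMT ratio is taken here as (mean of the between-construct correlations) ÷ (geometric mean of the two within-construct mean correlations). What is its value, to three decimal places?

0.355

Mean between = 0.88/4 = 0.2200.
Mean within-SD = 0.63/1 = 0.6300; mean within-IT = 0.61/1 = 0.6100.
Geometric mean = √(0.6300 × 0.6100) = 0.6199.
HTMT = 0.2200 / 0.6199 = 0.355.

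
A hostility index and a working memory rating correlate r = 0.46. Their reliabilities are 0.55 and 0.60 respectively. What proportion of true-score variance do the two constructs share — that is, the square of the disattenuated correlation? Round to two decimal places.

Disattenuated r = 0.46 / √(0.55 × 0.60) = 0.46 / 0.5745 = 0.8007.
Shared true-score variance = 0.8007² = 0.6411 ≈ 0.64.

0.64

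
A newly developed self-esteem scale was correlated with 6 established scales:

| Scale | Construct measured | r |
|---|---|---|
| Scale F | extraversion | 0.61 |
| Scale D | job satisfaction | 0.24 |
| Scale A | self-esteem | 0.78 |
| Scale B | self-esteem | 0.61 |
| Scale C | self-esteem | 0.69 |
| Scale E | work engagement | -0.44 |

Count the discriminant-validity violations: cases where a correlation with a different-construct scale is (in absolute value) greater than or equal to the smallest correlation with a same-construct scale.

1

Convergent (same construct = self-esteem): Scale A, Scale B, Scale C.
Smallest convergent = 0.61. Discriminant |r|: 0.61, 0.24, 0.44; count ≥ 0.61 → 1.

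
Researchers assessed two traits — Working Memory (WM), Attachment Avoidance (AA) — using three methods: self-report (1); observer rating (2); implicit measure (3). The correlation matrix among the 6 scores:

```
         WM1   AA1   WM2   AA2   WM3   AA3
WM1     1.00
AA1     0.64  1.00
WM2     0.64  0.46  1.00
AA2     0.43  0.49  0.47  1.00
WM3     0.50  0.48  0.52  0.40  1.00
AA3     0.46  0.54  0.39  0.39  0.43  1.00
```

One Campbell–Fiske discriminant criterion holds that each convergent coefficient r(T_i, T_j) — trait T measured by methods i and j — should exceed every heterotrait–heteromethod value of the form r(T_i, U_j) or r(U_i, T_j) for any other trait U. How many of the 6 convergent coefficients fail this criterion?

Convergent coefficients and their comparison sets:
WM (methods 1·2): 0.64 vs {0.43, 0.46} → pass.
WM (methods 1·3): 0.50 vs {0.46, 0.48} → pass.
WM (methods 2·3): 0.52 vs {0.39, 0.40} → pass.
AA (methods 1·2): 0.49 vs {0.46, 0.43} → pass.
AA (methods 1·3): 0.54 vs {0.48, 0.46} → pass.
AA (methods 2·3): 0.39 vs {0.40, 0.39} → fail.
1 of 6 fail.

1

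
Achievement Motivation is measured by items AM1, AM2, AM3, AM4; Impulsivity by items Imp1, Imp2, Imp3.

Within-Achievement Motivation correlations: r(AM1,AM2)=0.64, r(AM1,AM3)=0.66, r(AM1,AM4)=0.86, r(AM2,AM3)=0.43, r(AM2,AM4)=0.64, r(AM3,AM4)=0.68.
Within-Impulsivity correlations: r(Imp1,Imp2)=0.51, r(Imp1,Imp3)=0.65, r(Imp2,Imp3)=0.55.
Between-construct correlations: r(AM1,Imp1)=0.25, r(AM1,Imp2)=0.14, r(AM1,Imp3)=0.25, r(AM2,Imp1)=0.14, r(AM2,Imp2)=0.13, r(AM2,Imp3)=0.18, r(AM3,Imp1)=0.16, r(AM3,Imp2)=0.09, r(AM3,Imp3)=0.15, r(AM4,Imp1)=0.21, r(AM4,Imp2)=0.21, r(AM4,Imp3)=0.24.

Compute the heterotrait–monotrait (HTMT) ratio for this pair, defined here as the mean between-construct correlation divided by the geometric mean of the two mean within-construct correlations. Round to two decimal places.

Mean heterotrait r = 2.15/12 = 0.1792.
Mean within-AM = 3.91/6 = 0.6517; mean within-Imp = 1.71/3 = 0.5700.
Geometric mean = √(0.6517 × 0.5700) = 0.6095.
HTMT = 0.1792 / 0.6095 = 0.29.

0.29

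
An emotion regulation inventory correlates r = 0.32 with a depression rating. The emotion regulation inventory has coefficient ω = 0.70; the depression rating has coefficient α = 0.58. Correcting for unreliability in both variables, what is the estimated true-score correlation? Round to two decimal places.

0.50

r_true = r_obs / √(r_xx · r_yy) = 0.32 / √(0.70 × 0.58) = 0.32 / √0.4060 = 0.32 / 0.6372 ≈ 0.50.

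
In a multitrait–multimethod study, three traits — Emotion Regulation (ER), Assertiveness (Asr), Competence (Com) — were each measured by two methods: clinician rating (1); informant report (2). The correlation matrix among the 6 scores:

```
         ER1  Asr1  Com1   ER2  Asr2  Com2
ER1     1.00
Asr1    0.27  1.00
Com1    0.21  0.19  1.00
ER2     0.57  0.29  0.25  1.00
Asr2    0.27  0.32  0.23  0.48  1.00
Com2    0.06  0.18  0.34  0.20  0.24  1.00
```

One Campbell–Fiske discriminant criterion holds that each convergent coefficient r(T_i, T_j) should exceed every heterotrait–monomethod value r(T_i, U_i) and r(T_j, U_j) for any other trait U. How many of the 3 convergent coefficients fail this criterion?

1

Convergent coefficients and their comparison sets:
ER (methods 1·2): 0.57 vs {0.27, 0.48, 0.21, 0.20} → pass.
Asr (methods 1·2): 0.32 vs {0.27, 0.48, 0.19, 0.24} → fail.
Com (methods 1·2): 0.34 vs {0.21, 0.20, 0.19, 0.24} → pass.
1 of 3 fail.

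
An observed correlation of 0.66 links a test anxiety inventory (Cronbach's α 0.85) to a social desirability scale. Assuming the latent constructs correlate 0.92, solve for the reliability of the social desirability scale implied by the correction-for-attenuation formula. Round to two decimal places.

0.61

r_true = r_obs / √(r_xx · r_yy) ⇒ 0.92 = 0.66 / √(0.85 · r_yy).
√(0.85 · r_yy) = 0.66 / 0.92 = 0.7174; 0.85 · r_yy = 0.5147; r_yy = 0.5147 / 0.85 ≈ 0.61.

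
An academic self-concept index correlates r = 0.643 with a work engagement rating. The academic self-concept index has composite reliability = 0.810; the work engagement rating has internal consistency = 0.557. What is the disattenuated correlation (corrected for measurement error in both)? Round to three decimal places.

r_true = r_obs / √(r_xx · r_yy) = 0.643 / √(0.810 × 0.557) = 0.643 / √0.451170 = 0.643 / 0.6717 ≈ 0.957.

0.957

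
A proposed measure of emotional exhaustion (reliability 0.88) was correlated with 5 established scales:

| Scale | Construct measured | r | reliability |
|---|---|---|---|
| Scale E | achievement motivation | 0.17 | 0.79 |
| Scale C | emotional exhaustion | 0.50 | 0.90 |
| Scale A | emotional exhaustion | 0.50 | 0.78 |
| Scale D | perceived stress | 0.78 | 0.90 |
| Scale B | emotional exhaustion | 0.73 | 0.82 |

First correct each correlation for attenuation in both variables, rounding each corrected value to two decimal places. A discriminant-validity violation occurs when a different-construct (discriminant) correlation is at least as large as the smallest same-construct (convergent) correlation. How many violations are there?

Disattenuated r (r / √(r_scale · r_new)):
  Scale E (disc): 0.17 / √(0.79·0.88) = 0.20
  Scale C (conv): 0.50 / √(0.90·0.88) = 0.56
  Scale A (conv): 0.50 / √(0.78·0.88) = 0.60
  Scale D (disc): 0.78 / √(0.90·0.88) = 0.88
  Scale B (conv): 0.73 / √(0.82·0.88) = 0.86
Smallest convergent = 0.56. Discriminant values: 0.20, 0.88; count ≥ 0.56 → 1.

1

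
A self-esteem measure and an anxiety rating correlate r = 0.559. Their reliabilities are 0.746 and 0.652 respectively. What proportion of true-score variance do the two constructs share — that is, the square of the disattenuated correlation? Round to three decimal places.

0.642

Disattenuated r = 0.559 / √(0.746 × 0.652) = 0.559 / 0.6974 = 0.8015.
Shared true-score variance = 0.8015² = 0.6424 ≈ 0.642.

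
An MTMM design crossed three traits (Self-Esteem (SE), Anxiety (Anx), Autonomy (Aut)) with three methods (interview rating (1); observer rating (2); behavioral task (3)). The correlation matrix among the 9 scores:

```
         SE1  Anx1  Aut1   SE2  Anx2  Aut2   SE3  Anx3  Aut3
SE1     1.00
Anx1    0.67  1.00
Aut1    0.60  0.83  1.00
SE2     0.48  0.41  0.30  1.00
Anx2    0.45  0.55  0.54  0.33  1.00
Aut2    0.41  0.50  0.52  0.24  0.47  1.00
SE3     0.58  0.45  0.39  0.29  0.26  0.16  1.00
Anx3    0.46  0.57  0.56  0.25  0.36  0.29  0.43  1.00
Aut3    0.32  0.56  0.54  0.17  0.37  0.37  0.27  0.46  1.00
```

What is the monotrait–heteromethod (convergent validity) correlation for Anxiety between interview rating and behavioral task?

0.57

Same trait (Anx), different methods: r(Anx1, Anx3) = 0.57.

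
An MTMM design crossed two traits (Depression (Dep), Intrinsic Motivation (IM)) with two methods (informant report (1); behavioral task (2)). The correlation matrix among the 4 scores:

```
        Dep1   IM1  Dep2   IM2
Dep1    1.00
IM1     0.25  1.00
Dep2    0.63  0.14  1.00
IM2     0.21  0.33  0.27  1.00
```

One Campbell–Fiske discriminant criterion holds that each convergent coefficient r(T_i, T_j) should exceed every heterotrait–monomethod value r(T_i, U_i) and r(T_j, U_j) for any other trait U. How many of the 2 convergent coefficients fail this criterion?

0

Checking each validity diagonal entry against its comparison values:
Dep (methods 1·2): 0.63 vs {0.25, 0.27} → pass.
IM (methods 1·2): 0.33 vs {0.25, 0.27} → pass.
0 of 2 fail.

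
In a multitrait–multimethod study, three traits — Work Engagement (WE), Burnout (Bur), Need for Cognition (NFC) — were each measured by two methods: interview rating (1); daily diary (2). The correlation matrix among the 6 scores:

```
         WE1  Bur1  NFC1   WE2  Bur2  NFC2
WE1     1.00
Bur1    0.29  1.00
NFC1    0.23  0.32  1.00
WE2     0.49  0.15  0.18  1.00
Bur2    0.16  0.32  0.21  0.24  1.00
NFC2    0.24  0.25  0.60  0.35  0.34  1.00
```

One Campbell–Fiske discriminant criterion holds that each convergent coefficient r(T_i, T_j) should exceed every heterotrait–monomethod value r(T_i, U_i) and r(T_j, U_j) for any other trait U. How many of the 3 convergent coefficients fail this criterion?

Each convergent coefficient versus the relevant comparison correlations:
WE (methods 1·2): 0.49 vs {0.29, 0.24, 0.23, 0.35} → pass.
Bur (methods 1·2): 0.32 vs {0.29, 0.24, 0.32, 0.34} → fail.
NFC (methods 1·2): 0.60 vs {0.23, 0.35, 0.32, 0.34} → pass.
1 of 3 fail.

1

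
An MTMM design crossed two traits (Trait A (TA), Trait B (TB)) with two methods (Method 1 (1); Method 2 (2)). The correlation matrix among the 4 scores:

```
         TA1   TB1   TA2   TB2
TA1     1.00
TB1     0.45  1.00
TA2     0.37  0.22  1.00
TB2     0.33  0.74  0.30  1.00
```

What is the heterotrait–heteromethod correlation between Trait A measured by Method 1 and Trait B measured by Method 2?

0.33

Different traits and methods: r(TA1, TB2) = 0.33.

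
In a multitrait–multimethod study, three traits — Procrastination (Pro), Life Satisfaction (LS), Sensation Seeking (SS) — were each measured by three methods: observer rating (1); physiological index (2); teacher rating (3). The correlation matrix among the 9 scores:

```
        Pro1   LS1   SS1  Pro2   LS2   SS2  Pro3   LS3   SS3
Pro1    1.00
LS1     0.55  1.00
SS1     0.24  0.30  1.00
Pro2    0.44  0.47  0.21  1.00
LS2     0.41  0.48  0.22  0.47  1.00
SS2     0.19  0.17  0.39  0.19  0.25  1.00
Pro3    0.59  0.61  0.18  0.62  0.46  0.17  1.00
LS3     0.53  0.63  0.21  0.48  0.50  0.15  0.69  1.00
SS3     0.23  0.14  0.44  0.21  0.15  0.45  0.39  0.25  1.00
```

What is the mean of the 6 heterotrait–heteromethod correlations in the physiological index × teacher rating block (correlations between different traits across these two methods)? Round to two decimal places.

0.27

HTHM values (method 2 × method 3): 0.48, 0.21, 0.46, 0.15, 0.17, 0.15; mean = 1.62/6 = 0.27.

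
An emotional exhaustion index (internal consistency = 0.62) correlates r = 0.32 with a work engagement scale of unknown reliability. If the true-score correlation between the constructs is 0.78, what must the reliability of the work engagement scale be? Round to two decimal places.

0.27

r_true = r_obs / √(r_xx · r_yy) ⇒ 0.78 = 0.32 / √(0.62 · r_yy).
√(0.62 · r_yy) = 0.32 / 0.78 = 0.4103; 0.62 · r_yy = 0.1683; r_yy = 0.1683 / 0.62 ≈ 0.27.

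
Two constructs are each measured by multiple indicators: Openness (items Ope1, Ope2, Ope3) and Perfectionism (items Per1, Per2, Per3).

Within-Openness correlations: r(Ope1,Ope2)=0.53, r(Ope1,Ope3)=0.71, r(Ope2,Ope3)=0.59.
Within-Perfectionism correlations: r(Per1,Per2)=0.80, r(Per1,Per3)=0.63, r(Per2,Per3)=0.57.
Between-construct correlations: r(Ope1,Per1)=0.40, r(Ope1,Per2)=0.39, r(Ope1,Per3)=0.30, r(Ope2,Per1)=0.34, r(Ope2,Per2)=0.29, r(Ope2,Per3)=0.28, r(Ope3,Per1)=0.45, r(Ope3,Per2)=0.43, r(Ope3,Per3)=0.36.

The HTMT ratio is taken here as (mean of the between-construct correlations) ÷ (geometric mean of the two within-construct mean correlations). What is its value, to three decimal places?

Between-construct mean = 3.24/9 = 0.3600.
Mean within-Ope = 1.83/3 = 0.6100; mean within-Per = 2.00/3 = 0.6667.
Geometric mean = √(0.6100 × 0.6667) = 0.6377.
HTMT = 0.3600 / 0.6377 = 0.565.

0.565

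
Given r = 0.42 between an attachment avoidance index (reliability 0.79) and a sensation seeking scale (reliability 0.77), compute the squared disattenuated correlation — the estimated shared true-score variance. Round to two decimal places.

Disattenuated r = 0.42 / √(0.79 × 0.77) = 0.42 / 0.7799 = 0.5385.
Shared true-score variance = 0.5385² = 0.2900 ≈ 0.29.

0.29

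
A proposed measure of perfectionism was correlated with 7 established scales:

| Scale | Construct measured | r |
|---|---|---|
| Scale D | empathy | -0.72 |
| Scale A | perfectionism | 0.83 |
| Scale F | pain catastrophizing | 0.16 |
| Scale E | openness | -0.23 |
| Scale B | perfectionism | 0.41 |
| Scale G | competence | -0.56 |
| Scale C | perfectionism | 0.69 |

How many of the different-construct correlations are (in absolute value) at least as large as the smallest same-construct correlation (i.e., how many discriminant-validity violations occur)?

Convergent (same construct = perfectionism): Scale A, Scale B, Scale C.
Smallest convergent = 0.41. Discriminant |r|: 0.72, 0.16, 0.23, 0.56; count ≥ 0.41 → 2.

2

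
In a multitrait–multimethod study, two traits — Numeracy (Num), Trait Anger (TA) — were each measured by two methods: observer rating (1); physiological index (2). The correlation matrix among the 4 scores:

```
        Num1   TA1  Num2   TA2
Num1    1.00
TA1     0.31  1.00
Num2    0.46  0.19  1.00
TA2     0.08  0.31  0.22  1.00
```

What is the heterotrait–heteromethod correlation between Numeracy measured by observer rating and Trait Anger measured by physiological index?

0.08

Different traits and methods: r(Num1, TA2) = 0.08.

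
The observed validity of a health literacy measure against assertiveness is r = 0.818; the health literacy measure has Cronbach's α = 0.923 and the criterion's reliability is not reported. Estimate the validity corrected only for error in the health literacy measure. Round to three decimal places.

0.851

Single correction: r_c = r_obs / √r_xx = 0.818 / √0.923 = 0.818 / 0.9607 ≈ 0.851.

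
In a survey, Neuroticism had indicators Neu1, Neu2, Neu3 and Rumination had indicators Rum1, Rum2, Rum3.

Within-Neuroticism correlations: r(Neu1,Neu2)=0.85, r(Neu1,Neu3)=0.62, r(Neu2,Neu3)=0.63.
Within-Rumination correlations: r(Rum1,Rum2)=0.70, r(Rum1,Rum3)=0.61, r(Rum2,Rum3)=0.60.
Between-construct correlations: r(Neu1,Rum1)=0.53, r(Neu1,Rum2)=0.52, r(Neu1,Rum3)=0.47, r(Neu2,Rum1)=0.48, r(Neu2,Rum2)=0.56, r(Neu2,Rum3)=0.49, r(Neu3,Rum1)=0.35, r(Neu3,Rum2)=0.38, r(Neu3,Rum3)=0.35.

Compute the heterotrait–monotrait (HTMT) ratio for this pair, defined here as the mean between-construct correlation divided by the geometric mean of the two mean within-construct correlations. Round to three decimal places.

Mean between = 4.13/9 = 0.4589.
Mean within-Neu = 2.10/3 = 0.7000; mean within-Rum = 1.91/3 = 0.6367.
Geometric mean = √(0.7000 × 0.6367) = 0.6676.
HTMT = 0.4589 / 0.6676 = 0.687.

0.687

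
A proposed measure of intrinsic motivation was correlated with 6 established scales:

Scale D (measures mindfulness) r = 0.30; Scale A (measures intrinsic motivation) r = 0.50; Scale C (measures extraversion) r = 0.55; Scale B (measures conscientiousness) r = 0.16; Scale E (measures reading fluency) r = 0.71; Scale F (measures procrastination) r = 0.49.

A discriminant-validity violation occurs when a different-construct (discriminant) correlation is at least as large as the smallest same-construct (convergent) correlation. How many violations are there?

Convergent (same construct = intrinsic motivation): Scale A.
Smallest convergent = 0.50. Discriminant values: 0.30, 0.55, 0.16, 0.71, 0.49; count ≥ 0.50 → 2.

2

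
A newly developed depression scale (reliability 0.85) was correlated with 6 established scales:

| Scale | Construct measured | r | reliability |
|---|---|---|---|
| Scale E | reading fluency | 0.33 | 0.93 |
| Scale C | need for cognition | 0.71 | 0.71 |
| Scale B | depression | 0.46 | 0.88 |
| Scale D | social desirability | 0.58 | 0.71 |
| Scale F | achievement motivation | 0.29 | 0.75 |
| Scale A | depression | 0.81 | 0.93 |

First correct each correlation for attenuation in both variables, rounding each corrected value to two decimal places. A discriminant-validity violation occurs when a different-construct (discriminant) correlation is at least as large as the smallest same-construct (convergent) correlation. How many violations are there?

Disattenuated r (r / √(r_scale · r_new)):
  Scale E (disc): 0.33 / √(0.93·0.85) = 0.37
  Scale C (disc): 0.71 / √(0.71·0.85) = 0.91
  Scale B (conv): 0.46 / √(0.88·0.85) = 0.53
  Scale D (disc): 0.58 / √(0.71·0.85) = 0.75
  Scale F (disc): 0.29 / √(0.75·0.85) = 0.36
  Scale A (conv): 0.81 / √(0.93·0.85) = 0.91
Smallest convergent = 0.53. Discriminant values: 0.37, 0.91, 0.75, 0.36; count ≥ 0.53 → 2.

2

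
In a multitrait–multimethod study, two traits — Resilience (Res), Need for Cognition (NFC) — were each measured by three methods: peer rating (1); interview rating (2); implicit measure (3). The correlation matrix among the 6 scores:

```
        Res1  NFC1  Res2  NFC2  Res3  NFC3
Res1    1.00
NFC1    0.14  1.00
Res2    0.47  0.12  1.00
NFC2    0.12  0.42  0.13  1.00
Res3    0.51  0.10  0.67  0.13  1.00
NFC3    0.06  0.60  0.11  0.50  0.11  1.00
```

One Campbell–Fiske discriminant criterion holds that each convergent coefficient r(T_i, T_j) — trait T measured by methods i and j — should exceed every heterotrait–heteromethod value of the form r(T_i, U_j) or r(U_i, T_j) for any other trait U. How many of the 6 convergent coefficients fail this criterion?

0

Each convergent coefficient versus the relevant comparison correlations:
Res (methods 1·2): 0.47 vs {0.12, 0.12} → pass.
Res (methods 1·3): 0.51 vs {0.06, 0.10} → pass.
Res (methods 2·3): 0.67 vs {0.11, 0.13} → pass.
NFC (methods 1·2): 0.42 vs {0.12, 0.12} → pass.
NFC (methods 1·3): 0.60 vs {0.10, 0.06} → pass.
NFC (methods 2·3): 0.50 vs {0.13, 0.11} → pass.
0 of 6 fail.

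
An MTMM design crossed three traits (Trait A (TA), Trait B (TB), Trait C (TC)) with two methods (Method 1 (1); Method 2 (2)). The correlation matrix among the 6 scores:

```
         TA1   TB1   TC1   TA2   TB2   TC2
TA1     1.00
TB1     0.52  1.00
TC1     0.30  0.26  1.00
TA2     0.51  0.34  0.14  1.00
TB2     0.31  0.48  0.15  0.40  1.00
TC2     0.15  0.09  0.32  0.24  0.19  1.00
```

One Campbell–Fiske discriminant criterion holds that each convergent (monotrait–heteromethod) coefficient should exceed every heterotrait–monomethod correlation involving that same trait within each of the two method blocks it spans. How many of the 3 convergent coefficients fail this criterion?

Checking each validity diagonal entry against its comparison values:
TA (methods 1·2): 0.51 vs {0.52, 0.40, 0.30, 0.24} → fail.
TB (methods 1·2): 0.48 vs {0.52, 0.40, 0.26, 0.19} → fail.
TC (methods 1·2): 0.32 vs {0.30, 0.24, 0.26, 0.19} → pass.
2 of 3 fail.

2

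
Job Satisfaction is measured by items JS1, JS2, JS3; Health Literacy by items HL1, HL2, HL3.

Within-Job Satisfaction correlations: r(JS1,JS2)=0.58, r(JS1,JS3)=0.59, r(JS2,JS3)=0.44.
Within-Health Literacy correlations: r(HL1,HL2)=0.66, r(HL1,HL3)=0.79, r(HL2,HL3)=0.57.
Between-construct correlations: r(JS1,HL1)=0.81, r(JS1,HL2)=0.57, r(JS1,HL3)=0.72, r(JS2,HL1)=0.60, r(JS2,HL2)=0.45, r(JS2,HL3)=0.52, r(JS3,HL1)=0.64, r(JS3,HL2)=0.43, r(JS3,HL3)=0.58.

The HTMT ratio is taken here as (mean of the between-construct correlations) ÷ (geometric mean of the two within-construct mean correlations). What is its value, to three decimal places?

Mean heterotrait r = 5.32/9 = 0.5911.
Mean within-JS = 1.61/3 = 0.5367; mean within-HL = 2.02/3 = 0.6733.
Geometric mean = √(0.5367 × 0.6733) = 0.6011.
HTMT = 0.5911 / 0.6011 = 0.983.

0.983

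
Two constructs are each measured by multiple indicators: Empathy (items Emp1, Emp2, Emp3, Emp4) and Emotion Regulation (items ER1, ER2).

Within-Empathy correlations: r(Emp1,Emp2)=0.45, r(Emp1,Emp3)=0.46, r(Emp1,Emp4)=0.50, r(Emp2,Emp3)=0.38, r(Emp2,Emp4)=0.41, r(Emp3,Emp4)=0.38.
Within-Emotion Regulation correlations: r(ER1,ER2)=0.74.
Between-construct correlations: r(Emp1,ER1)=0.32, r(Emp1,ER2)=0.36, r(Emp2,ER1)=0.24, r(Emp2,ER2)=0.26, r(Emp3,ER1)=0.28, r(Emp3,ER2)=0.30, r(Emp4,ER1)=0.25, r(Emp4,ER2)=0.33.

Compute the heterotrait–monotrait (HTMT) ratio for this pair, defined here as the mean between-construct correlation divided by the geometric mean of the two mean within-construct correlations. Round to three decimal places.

0.519

Between-construct mean = 2.34/8 = 0.2925.
Mean within-Emp = 2.58/6 = 0.4300; mean within-ER = 0.74/1 = 0.7400.
Geometric mean = √(0.4300 × 0.7400) = 0.5641.
HTMT = 0.2925 / 0.5641 = 0.519.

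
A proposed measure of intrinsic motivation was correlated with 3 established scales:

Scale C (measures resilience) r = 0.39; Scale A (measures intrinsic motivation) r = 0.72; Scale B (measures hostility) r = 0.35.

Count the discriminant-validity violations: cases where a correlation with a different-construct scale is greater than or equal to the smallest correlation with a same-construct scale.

0

Convergent (same construct = intrinsic motivation): Scale A.
Smallest convergent = 0.72. Discriminant values: 0.39, 0.35; count ≥ 0.72 → 0.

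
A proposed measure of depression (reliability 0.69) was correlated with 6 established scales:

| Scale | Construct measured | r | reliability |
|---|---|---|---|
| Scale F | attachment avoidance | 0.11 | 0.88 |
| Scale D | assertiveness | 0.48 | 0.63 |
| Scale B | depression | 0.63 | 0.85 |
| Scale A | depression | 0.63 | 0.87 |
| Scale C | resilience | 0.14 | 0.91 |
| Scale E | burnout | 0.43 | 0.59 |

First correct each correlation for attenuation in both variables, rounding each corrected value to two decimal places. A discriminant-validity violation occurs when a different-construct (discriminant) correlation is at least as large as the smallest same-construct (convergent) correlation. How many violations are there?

Disattenuated r (r / √(r_scale · r_new)):
  Scale F (disc): 0.11 / √(0.88·0.69) = 0.14
  Scale D (disc): 0.48 / √(0.63·0.69) = 0.73
  Scale B (conv): 0.63 / √(0.85·0.69) = 0.82
  Scale A (conv): 0.63 / √(0.87·0.69) = 0.81
  Scale C (disc): 0.14 / √(0.91·0.69) = 0.18
  Scale E (disc): 0.43 / √(0.59·0.69) = 0.67
Smallest convergent = 0.81. Discriminant values: 0.14, 0.73, 0.18, 0.67; count ≥ 0.81 → 0.

0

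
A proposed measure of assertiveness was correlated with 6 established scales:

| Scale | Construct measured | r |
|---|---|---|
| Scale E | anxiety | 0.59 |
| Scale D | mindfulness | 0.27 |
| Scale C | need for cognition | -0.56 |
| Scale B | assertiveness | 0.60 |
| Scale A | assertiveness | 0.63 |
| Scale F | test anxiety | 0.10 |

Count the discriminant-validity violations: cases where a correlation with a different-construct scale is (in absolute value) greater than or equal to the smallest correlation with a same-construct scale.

Convergent (same construct = assertiveness): Scale B, Scale A.
Smallest convergent = 0.60. Discriminant |r|: 0.59, 0.27, 0.56, 0.10; count ≥ 0.60 → 0.

0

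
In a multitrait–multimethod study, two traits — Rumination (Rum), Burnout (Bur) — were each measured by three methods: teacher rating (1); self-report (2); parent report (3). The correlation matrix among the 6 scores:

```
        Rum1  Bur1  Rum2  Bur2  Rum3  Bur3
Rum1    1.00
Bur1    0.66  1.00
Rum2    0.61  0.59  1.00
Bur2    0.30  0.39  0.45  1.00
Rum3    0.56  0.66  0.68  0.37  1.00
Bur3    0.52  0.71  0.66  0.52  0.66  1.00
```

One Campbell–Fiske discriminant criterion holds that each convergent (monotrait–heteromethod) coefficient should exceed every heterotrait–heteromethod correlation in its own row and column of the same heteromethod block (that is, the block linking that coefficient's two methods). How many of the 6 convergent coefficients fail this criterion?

3

Checking each validity diagonal entry against its comparison values:
Rum (methods 1·2): 0.61 vs {0.30, 0.59} → pass.
Rum (methods 1·3): 0.56 vs {0.52, 0.66} → fail.
Rum (methods 2·3): 0.68 vs {0.66, 0.37} → pass.
Bur (methods 1·2): 0.39 vs {0.59, 0.30} → fail.
Bur (methods 1·3): 0.71 vs {0.66, 0.52} → pass.
Bur (methods 2·3): 0.52 vs {0.37, 0.66} → fail.
3 of 6 fail.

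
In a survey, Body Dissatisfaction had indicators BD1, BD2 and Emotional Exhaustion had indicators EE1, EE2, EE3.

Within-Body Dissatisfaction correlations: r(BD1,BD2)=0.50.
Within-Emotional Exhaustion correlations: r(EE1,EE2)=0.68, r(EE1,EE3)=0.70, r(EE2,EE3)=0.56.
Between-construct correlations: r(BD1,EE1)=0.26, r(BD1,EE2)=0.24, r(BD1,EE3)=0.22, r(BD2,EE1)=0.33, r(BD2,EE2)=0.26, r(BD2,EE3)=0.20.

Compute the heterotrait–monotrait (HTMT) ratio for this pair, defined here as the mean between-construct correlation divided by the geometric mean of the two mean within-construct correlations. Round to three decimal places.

Mean between = 1.51/6 = 0.2517.
Mean within-BD = 0.50/1 = 0.5000; mean within-EE = 1.94/3 = 0.6467.
Geometric mean = √(0.5000 × 0.6467) = 0.5686.
HTMT = 0.2517 / 0.5686 = 0.443.

0.443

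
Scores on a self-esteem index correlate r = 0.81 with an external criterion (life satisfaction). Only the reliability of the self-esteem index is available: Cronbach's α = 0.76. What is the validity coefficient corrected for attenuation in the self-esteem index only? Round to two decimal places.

Single correction: r_c = r_obs / √r_xx = 0.81 / √0.76 = 0.81 / 0.8718 ≈ 0.93.

0.93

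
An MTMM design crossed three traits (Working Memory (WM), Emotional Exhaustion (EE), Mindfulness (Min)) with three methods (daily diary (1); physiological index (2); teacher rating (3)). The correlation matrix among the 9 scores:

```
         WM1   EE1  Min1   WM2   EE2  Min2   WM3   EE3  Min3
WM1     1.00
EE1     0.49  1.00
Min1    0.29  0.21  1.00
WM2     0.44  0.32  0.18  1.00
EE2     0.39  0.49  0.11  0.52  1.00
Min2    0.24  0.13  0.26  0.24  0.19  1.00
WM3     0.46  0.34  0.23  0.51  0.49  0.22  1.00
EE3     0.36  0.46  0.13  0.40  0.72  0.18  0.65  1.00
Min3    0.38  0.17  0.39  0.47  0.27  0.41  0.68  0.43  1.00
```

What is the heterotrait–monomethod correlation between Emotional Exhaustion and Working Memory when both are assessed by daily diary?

0.49

Different traits, same method: r(EE1, WM1) = 0.49.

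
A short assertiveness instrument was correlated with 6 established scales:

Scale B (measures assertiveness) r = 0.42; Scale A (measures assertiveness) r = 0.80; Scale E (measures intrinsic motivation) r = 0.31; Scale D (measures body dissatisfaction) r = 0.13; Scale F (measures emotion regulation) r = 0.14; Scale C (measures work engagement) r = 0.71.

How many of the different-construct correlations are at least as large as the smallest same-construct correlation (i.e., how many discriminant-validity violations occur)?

1

Convergent (same construct = assertiveness): Scale B, Scale A.
Smallest convergent = 0.42. Discriminant values: 0.31, 0.13, 0.14, 0.71; count ≥ 0.42 → 1.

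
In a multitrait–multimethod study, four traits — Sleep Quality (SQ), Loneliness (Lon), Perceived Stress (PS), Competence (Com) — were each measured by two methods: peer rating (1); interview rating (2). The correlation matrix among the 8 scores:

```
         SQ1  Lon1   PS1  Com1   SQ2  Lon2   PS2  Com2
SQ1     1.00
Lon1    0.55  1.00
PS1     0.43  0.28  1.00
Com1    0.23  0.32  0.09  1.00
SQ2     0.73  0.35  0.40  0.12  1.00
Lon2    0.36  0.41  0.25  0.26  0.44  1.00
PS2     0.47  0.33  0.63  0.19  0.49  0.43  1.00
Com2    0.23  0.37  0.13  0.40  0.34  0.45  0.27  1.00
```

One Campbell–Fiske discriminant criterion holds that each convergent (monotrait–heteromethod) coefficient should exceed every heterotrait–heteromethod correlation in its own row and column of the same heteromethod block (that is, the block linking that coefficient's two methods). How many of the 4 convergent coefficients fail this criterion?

0

Each convergent coefficient versus the relevant comparison correlations:
SQ (methods 1·2): 0.73 vs {0.36, 0.35, 0.47, 0.40, 0.23, 0.12} → pass.
Lon (methods 1·2): 0.41 vs {0.35, 0.36, 0.33, 0.25, 0.37, 0.26} → pass.
PS (methods 1·2): 0.63 vs {0.40, 0.47, 0.25, 0.33, 0.13, 0.19} → pass.
Com (methods 1·2): 0.40 vs {0.12, 0.23, 0.26, 0.37, 0.19, 0.13} → pass.
0 of 4 fail.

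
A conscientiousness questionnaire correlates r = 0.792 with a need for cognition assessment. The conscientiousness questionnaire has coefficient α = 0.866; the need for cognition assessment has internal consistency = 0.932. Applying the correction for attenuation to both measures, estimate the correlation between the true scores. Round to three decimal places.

r_true = r_obs / √(r_xx · r_yy) = 0.792 / √(0.866 × 0.932) = 0.792 / √0.807112 = 0.792 / 0.8984 ≈ 0.882.

0.882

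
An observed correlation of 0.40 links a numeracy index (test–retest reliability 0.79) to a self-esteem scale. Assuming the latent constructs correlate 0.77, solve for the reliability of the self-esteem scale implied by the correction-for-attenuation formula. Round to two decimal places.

0.34

r_true = r_obs / √(r_xx · r_yy) ⇒ 0.77 = 0.40 / √(0.79 · r_yy).
√(0.79 · r_yy) = 0.40 / 0.77 = 0.5195; 0.79 · r_yy = 0.2699; r_yy = 0.2699 / 0.79 ≈ 0.34.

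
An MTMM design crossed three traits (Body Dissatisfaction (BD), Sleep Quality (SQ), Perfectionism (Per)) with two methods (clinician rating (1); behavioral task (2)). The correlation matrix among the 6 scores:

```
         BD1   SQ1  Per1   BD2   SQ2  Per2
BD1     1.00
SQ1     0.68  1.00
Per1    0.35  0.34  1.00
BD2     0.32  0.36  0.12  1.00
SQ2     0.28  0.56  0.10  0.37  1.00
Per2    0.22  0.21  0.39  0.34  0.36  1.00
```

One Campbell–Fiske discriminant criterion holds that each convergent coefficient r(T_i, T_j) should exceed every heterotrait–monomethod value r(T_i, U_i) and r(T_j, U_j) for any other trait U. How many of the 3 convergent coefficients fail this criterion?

2

Checking each validity diagonal entry against its comparison values:
BD (methods 1·2): 0.32 vs {0.68, 0.37, 0.35, 0.34} → fail.
SQ (methods 1·2): 0.56 vs {0.68, 0.37, 0.34, 0.36} → fail.
Per (methods 1·2): 0.39 vs {0.35, 0.34, 0.34, 0.36} → pass.
2 of 3 fail.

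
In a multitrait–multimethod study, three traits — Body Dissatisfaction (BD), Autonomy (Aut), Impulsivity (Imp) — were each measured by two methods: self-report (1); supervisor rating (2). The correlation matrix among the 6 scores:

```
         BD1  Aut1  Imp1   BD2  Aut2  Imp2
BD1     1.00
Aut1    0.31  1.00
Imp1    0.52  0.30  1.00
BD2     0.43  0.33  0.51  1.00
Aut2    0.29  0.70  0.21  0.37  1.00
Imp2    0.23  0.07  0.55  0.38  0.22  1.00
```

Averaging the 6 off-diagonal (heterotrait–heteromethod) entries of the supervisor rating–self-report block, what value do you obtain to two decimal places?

HTHM values (method 2 × method 1): 0.33, 0.51, 0.29, 0.21, 0.23, 0.07; mean = 1.64/6 = 0.27.

0.27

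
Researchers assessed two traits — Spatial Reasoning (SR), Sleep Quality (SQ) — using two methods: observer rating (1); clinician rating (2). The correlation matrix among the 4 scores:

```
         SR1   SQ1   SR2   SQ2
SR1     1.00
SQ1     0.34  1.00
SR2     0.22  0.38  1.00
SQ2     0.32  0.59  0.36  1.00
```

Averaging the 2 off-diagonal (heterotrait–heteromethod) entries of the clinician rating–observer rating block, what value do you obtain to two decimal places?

0.35

HTHM values (method 2 × method 1): 0.38, 0.32; mean = 0.70/2 = 0.35.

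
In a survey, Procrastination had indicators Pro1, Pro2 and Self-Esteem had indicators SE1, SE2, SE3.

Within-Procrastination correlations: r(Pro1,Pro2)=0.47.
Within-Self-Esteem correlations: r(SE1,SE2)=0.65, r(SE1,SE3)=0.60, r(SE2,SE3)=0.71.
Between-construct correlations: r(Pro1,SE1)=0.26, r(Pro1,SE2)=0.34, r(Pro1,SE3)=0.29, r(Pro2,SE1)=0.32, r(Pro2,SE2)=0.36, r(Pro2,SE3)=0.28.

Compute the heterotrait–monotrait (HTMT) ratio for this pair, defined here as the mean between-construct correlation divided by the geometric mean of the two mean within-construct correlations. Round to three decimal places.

0.556

Mean heterotrait r = 1.85/6 = 0.3083.
Mean within-Pro = 0.47/1 = 0.4700; mean within-SE = 1.96/3 = 0.6533.
Geometric mean = √(0.4700 × 0.6533) = 0.5541.
HTMT = 0.3083 / 0.5541 = 0.556.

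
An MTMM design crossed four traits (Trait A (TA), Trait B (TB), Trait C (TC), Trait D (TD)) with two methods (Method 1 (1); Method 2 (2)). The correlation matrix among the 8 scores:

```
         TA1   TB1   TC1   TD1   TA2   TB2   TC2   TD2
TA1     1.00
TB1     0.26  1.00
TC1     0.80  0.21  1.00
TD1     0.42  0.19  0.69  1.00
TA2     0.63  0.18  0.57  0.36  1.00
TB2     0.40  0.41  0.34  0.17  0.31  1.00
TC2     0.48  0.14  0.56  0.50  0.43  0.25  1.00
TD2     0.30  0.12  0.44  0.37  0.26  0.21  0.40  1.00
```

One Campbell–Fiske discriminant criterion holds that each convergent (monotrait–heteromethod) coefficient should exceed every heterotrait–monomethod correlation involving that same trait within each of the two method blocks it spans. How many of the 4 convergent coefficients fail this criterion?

Each convergent coefficient versus the relevant comparison correlations:
TA (methods 1·2): 0.63 vs {0.26, 0.31, 0.80, 0.43, 0.42, 0.26} → fail.
TB (methods 1·2): 0.41 vs {0.26, 0.31, 0.21, 0.25, 0.19, 0.21} → pass.
TC (methods 1·2): 0.56 vs {0.80, 0.43, 0.21, 0.25, 0.69, 0.40} → fail.
TD (methods 1·2): 0.37 vs {0.42, 0.26, 0.19, 0.21, 0.69, 0.40} → fail.
3 of 4 fail.

3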